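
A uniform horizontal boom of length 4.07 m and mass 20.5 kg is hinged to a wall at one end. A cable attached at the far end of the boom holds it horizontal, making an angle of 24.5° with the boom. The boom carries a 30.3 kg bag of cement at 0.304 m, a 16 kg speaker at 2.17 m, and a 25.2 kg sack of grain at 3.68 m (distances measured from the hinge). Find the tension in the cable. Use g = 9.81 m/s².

Sum moments about the hinge (the unknown hinge reaction has zero arm there).
Beam weight: 20.5 × 9.81 = 201.1 N down at 2.035 m → arm 2.035 m, τ = 201.1 × 2.035 = 409.2 N·m clockwise.
Bag of cement: 30.3 × 9.81 = 297.2 N down at 0.304 m → arm 0.304 m, τ = 297.2 × 0.304 = 90.35 N·m clockwise.
Speaker: 16 × 9.81 = 157 N down at 2.17 m → arm 2.17 m, τ = 157 × 2.17 = 340.7 N·m clockwise.
Sack of grain: 25.2 × 9.81 = 247.2 N down at 3.68 m → arm 3.68 m, τ = 247.2 × 3.68 = 909.7 N·m clockwise.
Total clockwise load moment = 1750 N·m.
The cable tension T acts at 4.07 m; only its component perpendicular to the boom, T sinθ, produces torque. sin 24.5° = 0.4147.
For rotational equilibrium, T × 4.07 × 0.4147 = 1750, so T = 1750 / 1.688 = 1040 N.

T ≈ 1040 N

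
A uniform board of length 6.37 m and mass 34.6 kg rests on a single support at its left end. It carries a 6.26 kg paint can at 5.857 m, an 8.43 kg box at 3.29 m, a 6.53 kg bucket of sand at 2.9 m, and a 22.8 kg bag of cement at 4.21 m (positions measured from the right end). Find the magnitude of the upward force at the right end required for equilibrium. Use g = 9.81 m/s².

F ≈ 325 N

Choose the left end as the axis so the unknown pivot reaction has zero arm there.
Beam weight: 34.6 × 9.81 = 339.4 N down at 3.185 m → arm 3.185 m, τ = 339.4 × 3.185 = 1081 N·m clockwise.
Paint can: 6.26 × 9.81 = 61.41 N down at 5.857 m → arm 0.513 m, τ = 61.41 × 0.513 = 31.5 N·m clockwise.
Box: 8.43 × 9.81 = 82.7 N down at 3.29 m → arm 3.08 m, τ = 82.7 × 3.08 = 254.7 N·m clockwise.
Bucket of sand: 6.53 × 9.81 = 64.06 N down at 2.9 m → arm 3.47 m, τ = 64.06 × 3.47 = 222.3 N·m clockwise.
Bag of cement: 22.8 × 9.81 = 223.7 N down at 4.21 m → arm 2.16 m, τ = 223.7 × 2.16 = 483.2 N·m clockwise.
Net moment of the loads = 2073 N·m clockwise.
The upward force F acts at the right end, arm 6.37 m, giving F × 6.37 counterclockwise.
For rotational equilibrium, F × 6.37 = 2073, so F = 2073 / 6.37 = 325 N.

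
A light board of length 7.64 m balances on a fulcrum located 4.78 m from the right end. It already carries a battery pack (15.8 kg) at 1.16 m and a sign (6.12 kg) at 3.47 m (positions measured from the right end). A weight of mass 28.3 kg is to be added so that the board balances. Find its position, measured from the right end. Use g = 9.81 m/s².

Sum moments about the fulcrum (at 4.78 m from the right end) (the support reaction has zero arm there).
Battery pack: 15.8 × 9.81 = 155 N down at 1.16 m → arm 3.62 m, τ = 155 × 3.62 = 561.1 N·m clockwise.
Sign: 6.12 × 9.81 = 60.04 N down at 3.47 m → arm 1.31 m, τ = 60.04 × 1.31 = 78.65 N·m clockwise.
Net moment of existing loads = 639.8 N·m clockwise.
The weight weighs 28.3 × 9.81 = 277.6 N and must supply an equal counterclockwise moment, so its lever arm about the fulcrum is 639.8 / 277.6 = 2.3 m.
That puts it at 4.78 + 2.3 = 7.08 m from the right end.

x ≈ 7.08 m from the right end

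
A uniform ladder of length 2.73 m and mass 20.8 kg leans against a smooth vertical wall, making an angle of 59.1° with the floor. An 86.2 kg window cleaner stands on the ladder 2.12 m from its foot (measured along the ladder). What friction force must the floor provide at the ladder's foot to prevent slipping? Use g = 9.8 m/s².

f ≈ 454 N

Taking torques about the foot of the ladder:
Ladder weight 20.8×9.8 = 203.8 N acts at 1.365 m along the ladder; its horizontal arm is 1.365·cos59.1° = 0.701 m → τ = 142.9 N·m clockwise.
Window cleaner: 86.2×9.8 = 844.8 N at 2.12 m → arm 1.089 m → τ = 920 N·m clockwise.
Wall normal N acts horizontally at the top; its moment arm is the height L sinθ = 2.73·sin59.1° = 2.343 m, counterclockwise.
For rotational equilibrium, N × 2.343 = 1063, so N = 454 N.
ΣFx = 0: friction at the foot balances the wall's push, so f = N_wall = 454 N.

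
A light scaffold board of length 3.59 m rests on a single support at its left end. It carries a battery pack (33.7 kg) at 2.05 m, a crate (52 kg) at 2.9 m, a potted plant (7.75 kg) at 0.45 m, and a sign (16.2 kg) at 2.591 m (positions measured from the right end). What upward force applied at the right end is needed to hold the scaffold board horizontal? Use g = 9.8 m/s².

Choose the left end as the axis so the unknown pivot reaction has zero arm there.
Battery pack: 33.7 × 9.8 = 330.3 N down at 2.05 m → arm 1.54 m, τ = 330.3 × 1.54 = 508.7 N·m clockwise.
Crate: 52 × 9.8 = 509.6 N down at 2.9 m → arm 0.69 m, τ = 509.6 × 0.69 = 351.6 N·m clockwise.
Potted plant: 7.75 × 9.8 = 75.95 N down at 0.45 m → arm 3.14 m, τ = 75.95 × 3.14 = 238.5 N·m clockwise.
Sign: 16.2 × 9.8 = 158.8 N down at 2.591 m → arm 0.999 m, τ = 158.8 × 0.999 = 158.6 N·m clockwise.
Net moment of the loads = 1257 N·m clockwise.
The upward force F acts at the right end, arm 3.59 m, giving F × 3.59 counterclockwise.
Setting net torque to zero: F × 3.59 = 1257 → F = 1257 / 3.59 = 350 N.

F ≈ 350 N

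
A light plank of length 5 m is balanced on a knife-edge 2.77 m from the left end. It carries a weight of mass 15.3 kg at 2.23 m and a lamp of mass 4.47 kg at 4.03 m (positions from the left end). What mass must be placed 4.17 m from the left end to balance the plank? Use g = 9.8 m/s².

m ≈ 1.88 kg

Sum moments about the knife-edge (at 2.77 m from the left end) (the support reaction has zero arm there).
Weight: 15.3 × 9.8 = 149.9 N down at 2.23 m → arm 0.54 m, τ = 149.9 × 0.54 = 80.95 N·m counterclockwise.
Lamp: 4.47 × 9.8 = 43.81 N down at 4.03 m → arm 1.26 m, τ = 43.81 × 1.26 = 55.2 N·m clockwise.
Net moment of known loads = 25.75 N·m counterclockwise.
An unknown mass m at 4.17 m has arm 1.4 m; its moment is m·g·1.4 clockwise.
For rotational equilibrium, m × 9.8 × 1.4 = 25.75, so m = 25.75 / (9.8 × 1.4) = 1.88 kg.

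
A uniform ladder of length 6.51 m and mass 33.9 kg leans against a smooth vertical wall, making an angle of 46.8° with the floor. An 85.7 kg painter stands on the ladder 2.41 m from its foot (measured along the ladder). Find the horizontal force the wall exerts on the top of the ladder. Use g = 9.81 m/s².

N_wall ≈ 448 N

About the foot of the ladder:
Ladder weight 33.9×9.81 = 332.6 N acts at 3.255 m along the ladder; its horizontal arm is 3.255·cos46.8° = 2.228 m → τ = 741 N·m clockwise.
Painter: 85.7×9.81 = 840.7 N at 2.41 m → arm 1.65 m → τ = 1387 N·m clockwise.
Wall normal N acts horizontally at the top; its moment arm is the height L sinθ = 6.51·sin46.8° = 4.746 m, counterclockwise.
Balancing moments: N × 4.746 = 2128, giving N = 448 N.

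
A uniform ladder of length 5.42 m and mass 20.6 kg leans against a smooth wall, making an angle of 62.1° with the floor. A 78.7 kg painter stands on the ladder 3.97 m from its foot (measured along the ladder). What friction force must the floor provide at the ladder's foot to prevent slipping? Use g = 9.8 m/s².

Sum moments about the foot of the ladder (the floor normal and friction both act there and drop out).
Ladder weight 20.6×9.8 = 201.9 N acts at 2.71 m along the ladder; its horizontal arm is 2.71·cos62.1° = 1.268 m → τ = 256 N·m clockwise.
Painter: 78.7×9.8 = 771.3 N at 3.97 m → arm 1.858 m → τ = 1433 N·m clockwise.
Wall normal N acts horizontally at the top; its moment arm is the height L sinθ = 5.42·sin62.1° = 4.79 m, counterclockwise.
Στ = 0 ⇒ N × 4.79 = 1689 ⇒ N = 353 N.
ΣFx = 0: friction at the foot balances the wall's push, so f = N_wall = 353 N.

f ≈ 353 N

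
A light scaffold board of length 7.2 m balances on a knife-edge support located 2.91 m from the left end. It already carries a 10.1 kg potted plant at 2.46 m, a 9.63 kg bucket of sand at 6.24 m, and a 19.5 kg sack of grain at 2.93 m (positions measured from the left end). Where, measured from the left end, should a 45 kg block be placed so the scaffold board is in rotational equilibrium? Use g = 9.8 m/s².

Take moments about the knife-edge support (at 2.91 m from the left end).
Potted plant: 10.1 × 9.8 = 98.98 N down at 2.46 m → arm 0.45 m, τ = 98.98 × 0.45 = 44.54 N·m counterclockwise.
Bucket of sand: 9.63 × 9.8 = 94.37 N down at 6.24 m → arm 3.33 m, τ = 94.37 × 3.33 = 314.3 N·m clockwise.
Sack of grain: 19.5 × 9.8 = 191.1 N down at 2.93 m → arm 0.02 m, τ = 191.1 × 0.02 = 3.822 N·m clockwise.
Net moment of existing loads = 273.6 N·m clockwise.
The block weighs 45 × 9.8 = 441 N and must supply an equal counterclockwise moment, so its lever arm about the knife-edge support is 273.6 / 441 = 0.62 m.
That puts it at 2.91 − 0.62 = 2.29 m from the left end.

x ≈ 2.29 m from the left end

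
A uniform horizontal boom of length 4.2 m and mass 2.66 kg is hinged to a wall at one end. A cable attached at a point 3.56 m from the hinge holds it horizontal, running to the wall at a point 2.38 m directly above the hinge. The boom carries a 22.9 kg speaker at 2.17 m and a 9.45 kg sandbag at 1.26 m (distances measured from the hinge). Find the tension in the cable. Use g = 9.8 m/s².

Sum moments about the hinge (the unknown hinge reaction has zero arm there).
Beam weight: 2.66 × 9.8 = 26.07 N down at 2.1 m → arm 2.1 m, τ = 26.07 × 2.1 = 54.75 N·m clockwise.
Speaker: 22.9 × 9.8 = 224.4 N down at 2.17 m → arm 2.17 m, τ = 224.4 × 2.17 = 486.9 N·m clockwise.
Sandbag: 9.45 × 9.8 = 92.61 N down at 1.26 m → arm 1.26 m, τ = 92.61 × 1.26 = 116.7 N·m clockwise.
Total clockwise load moment = 658.4 N·m.
The cable tension T acts at 3.56 m; only its component perpendicular to the boom, T sinθ, produces torque. sinθ = h/√(h²+d²) = 2.38/√(2.38²+3.56²) = 0.5558.
Setting net torque to zero: T × 3.56 × 0.5558 = 658.4 → T = 658.4 / 1.979 = 333 N.

T ≈ 333 N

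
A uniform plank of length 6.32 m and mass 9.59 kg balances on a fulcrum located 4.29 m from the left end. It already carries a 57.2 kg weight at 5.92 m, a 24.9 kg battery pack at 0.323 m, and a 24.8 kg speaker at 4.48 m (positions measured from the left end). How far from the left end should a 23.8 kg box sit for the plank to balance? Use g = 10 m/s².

Sum moments about the fulcrum (at 4.29 m from the left end) (the support reaction has zero arm there).
Beam weight: 9.59 × 10 = 95.9 N down at 3.16 m → arm 1.13 m, τ = 95.9 × 1.13 = 108.4 N·m counterclockwise.
Weight: 57.2 × 10 = 572 N down at 5.92 m → arm 1.63 m, τ = 572 × 1.63 = 932.4 N·m clockwise.
Battery pack: 24.9 × 10 = 249 N down at 0.323 m → arm 3.967 m, τ = 249 × 3.967 = 987.8 N·m counterclockwise.
Speaker: 24.8 × 10 = 248 N down at 4.48 m → arm 0.19 m, τ = 248 × 0.19 = 47.12 N·m clockwise.
Net moment of existing loads = 116.7 N·m counterclockwise.
The box weighs 23.8 × 10 = 238 N and must supply an equal clockwise moment, so its lever arm about the fulcrum is 116.7 / 238 = 0.49 m.
That puts it at 4.29 + 0.49 = 4.78 m from the left end.

x ≈ 4.78 m from the left end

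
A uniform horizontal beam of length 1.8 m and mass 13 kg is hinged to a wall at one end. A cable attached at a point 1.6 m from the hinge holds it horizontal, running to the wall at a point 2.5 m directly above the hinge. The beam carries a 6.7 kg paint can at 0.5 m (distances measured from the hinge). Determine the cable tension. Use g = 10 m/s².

T ≈ 112 N

Choose the hinge as the axis so the unknown hinge reaction has zero arm there.
Beam weight: 13 × 10 = 130 N down at 0.9 m → arm 0.9 m, τ = 130 × 0.9 = 117 N·m clockwise.
Paint can: 6.7 × 10 = 67 N down at 0.5 m → arm 0.5 m, τ = 67 × 0.5 = 33.5 N·m clockwise.
Total clockwise load moment = 150.5 N·m.
The cable tension T acts at 1.6 m; only its component perpendicular to the beam, T sinθ, produces torque. sinθ = h/√(h²+d²) = 2.5/√(2.5²+1.6²) = 0.8423.
Setting net torque to zero: T × 1.6 × 0.8423 = 150.5 → T = 150.5 / 1.348 = 112 N.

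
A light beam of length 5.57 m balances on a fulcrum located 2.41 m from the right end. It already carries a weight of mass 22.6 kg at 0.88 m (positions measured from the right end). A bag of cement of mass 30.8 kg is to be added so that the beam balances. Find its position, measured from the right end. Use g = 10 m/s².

x ≈ 3.53 m from the right end

Take moments about the fulcrum (at 2.41 m from the right end).
Weight: 22.6 × 10 = 226 N down at 0.88 m → arm 1.53 m, τ = 226 × 1.53 = 345.8 N·m clockwise.
Net moment of existing loads = 345.8 N·m clockwise.
The bag of cement weighs 30.8 × 10 = 308 N and must supply an equal counterclockwise moment, so its lever arm about the fulcrum is 345.8 / 308 = 1.12 m.
That puts it at 2.41 + 1.12 = 3.53 m from the right end.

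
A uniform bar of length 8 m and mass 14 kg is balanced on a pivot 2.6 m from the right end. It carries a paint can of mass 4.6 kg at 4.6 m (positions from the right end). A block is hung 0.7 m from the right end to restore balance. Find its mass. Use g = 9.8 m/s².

Taking torques about the pivot (at 2.6 m from the right end):
Beam weight: 14 × 9.8 = 137.2 N down at 4 m → arm 1.4 m, τ = 137.2 × 1.4 = 192.1 N·m counterclockwise.
Paint can: 4.6 × 9.8 = 45.08 N down at 4.6 m → arm 2 m, τ = 45.08 × 2 = 90.16 N·m counterclockwise.
Net moment of known loads = 282.3 N·m counterclockwise.
An unknown mass m at 0.7 m has arm 1.9 m; its moment is m·g·1.9 clockwise.
Setting net torque to zero: m × 9.8 × 1.9 = 282.3 → m = 282.3 / (9.8 × 1.9) = 15.2 kg.

m ≈ 15.2 kg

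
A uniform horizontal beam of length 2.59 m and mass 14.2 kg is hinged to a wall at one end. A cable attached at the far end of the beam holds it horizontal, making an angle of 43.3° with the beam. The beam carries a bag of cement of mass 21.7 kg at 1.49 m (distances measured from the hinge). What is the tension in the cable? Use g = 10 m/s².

Taking torques about the hinge:
Beam weight: 14.2 × 10 = 142 N down at 1.295 m → arm 1.295 m, τ = 142 × 1.295 = 183.9 N·m clockwise.
Bag of cement: 21.7 × 10 = 217 N down at 1.49 m → arm 1.49 m, τ = 217 × 1.49 = 323.3 N·m clockwise.
Total clockwise load moment = 507.2 N·m.
The cable tension T acts at 2.59 m; only its component perpendicular to the beam, T sinθ, produces torque. sin 43.3° = 0.6858.
Στ = 0 ⇒ T × 2.59 × 0.6858 = 507.2 ⇒ T = 507.2 / 1.776 = 286 N.

T ≈ 286 N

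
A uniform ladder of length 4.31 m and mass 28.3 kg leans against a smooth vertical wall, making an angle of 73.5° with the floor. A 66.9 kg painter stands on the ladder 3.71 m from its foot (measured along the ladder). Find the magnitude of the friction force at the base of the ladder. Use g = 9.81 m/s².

Take moments about the foot of the ladder.
Ladder weight 28.3×9.81 = 277.6 N acts at 2.155 m along the ladder; its horizontal arm is 2.155·cos73.5° = 0.6121 m → τ = 169.9 N·m clockwise.
Painter: 66.9×9.81 = 656.3 N at 3.71 m → arm 1.054 m → τ = 691.7 N·m clockwise.
Wall normal N acts horizontally at the top; its moment arm is the height L sinθ = 4.31·sin73.5° = 4.133 m, counterclockwise.
Στ = 0 ⇒ N × 4.133 = 861.6 ⇒ N = 208 N.
ΣFx = 0: friction at the foot balances the wall's push, so f = N_wall = 208 N.

f ≈ 208 N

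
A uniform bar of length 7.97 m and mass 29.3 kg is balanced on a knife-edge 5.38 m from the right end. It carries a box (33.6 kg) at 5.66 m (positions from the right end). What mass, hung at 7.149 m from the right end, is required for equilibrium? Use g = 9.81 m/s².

Take moments about the knife-edge (at 5.38 m from the right end).
Beam weight: 29.3 × 9.81 = 287.4 N down at 3.985 m → arm 1.395 m, τ = 287.4 × 1.395 = 400.9 N·m clockwise.
Box: 33.6 × 9.81 = 329.6 N down at 5.66 m → arm 0.28 m, τ = 329.6 × 0.28 = 92.29 N·m counterclockwise.
Net moment of known loads = 308.6 N·m clockwise.
An unknown mass m at 7.149 m has arm 1.769 m; its moment is m·g·1.769 counterclockwise.
For rotational equilibrium, m × 9.81 × 1.769 = 308.6, so m = 308.6 / (9.81 × 1.769) = 17.8 kg.

m ≈ 17.8 kg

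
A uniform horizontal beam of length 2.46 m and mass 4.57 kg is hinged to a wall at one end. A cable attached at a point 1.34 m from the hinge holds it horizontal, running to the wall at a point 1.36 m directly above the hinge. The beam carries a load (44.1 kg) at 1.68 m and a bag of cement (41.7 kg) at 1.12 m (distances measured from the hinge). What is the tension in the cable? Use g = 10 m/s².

T ≈ 1320 N

Taking torques about the hinge:
Beam weight: 4.57 × 10 = 45.7 N down at 1.23 m → arm 1.23 m, τ = 45.7 × 1.23 = 56.21 N·m clockwise.
Load: 44.1 × 10 = 441 N down at 1.68 m → arm 1.68 m, τ = 441 × 1.68 = 740.9 N·m clockwise.
Bag of cement: 41.7 × 10 = 417 N down at 1.12 m → arm 1.12 m, τ = 417 × 1.12 = 467 N·m clockwise.
Total clockwise load moment = 1264 N·m.
The cable tension T acts at 1.34 m; only its component perpendicular to the beam, T sinθ, produces torque. sinθ = h/√(h²+d²) = 1.36/√(1.36²+1.34²) = 0.7123.
Στ = 0 ⇒ T × 1.34 × 0.7123 = 1264 ⇒ T = 1264 / 0.9545 = 1320 N.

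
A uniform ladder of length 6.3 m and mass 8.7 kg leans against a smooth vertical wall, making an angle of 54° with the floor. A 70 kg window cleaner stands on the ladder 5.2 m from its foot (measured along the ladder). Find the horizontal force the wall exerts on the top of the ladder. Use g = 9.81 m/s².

N_wall ≈ 443 N

Choose the foot of the ladder as the axis so the floor normal and friction both act there and drop out.
Ladder weight 8.7×9.81 = 85.35 N acts at 3.15 m along the ladder; its horizontal arm is 3.15·cos54° = 1.852 m → τ = 158.1 N·m clockwise.
Window cleaner: 70×9.81 = 686.7 N at 5.2 m → arm 3.056 m → τ = 2099 N·m clockwise.
Wall normal N acts horizontally at the top; its moment arm is the height L sinθ = 6.3·sin54° = 5.097 m, counterclockwise.
Στ = 0 ⇒ N × 5.097 = 2257 ⇒ N = 443 N.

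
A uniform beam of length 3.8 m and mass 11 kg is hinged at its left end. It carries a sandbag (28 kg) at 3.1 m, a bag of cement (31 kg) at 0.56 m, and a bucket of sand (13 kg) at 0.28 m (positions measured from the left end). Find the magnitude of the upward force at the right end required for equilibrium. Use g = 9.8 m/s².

F ≈ 332 N

About the left end:
Beam weight: 11 × 9.8 = 107.8 N down at 1.9 m → arm 1.9 m, τ = 107.8 × 1.9 = 204.8 N·m clockwise.
Sandbag: 28 × 9.8 = 274.4 N down at 3.1 m → arm 3.1 m, τ = 274.4 × 3.1 = 850.6 N·m clockwise.
Bag of cement: 31 × 9.8 = 303.8 N down at 0.56 m → arm 0.56 m, τ = 303.8 × 0.56 = 170.1 N·m clockwise.
Bucket of sand: 13 × 9.8 = 127.4 N down at 0.28 m → arm 0.28 m, τ = 127.4 × 0.28 = 35.67 N·m clockwise.
Net moment of the loads = 1261 N·m clockwise.
The upward force F acts at the right end, arm 3.8 m, giving F × 3.8 counterclockwise.
Στ = 0 ⇒ F × 3.8 = 1261 ⇒ F = 1261 / 3.8 = 332 N.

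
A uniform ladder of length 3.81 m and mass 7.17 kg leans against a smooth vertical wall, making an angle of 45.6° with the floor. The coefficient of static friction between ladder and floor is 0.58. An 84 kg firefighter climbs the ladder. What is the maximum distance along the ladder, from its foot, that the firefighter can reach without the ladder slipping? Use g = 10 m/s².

About the foot of the ladder:
Ladder weight 7.17×10 = 71.7 N acts at 1.905 m along the ladder; its horizontal arm is 1.905·cos45.6° = 1.333 m → τ = 95.58 N·m clockwise.
Firefighter weight 84×10 = 840 N at distance d → arm d·cos45.6° → τ = 840·d·0.6997 clockwise.
Wall normal N at the top has arm L sinθ = 2.722 m counterclockwise, so Στ = 0 gives N·2.722 = 95.58 + 587.7·d.
ΣFy = 0 ⇒ N_floor = 911.7 N, so the maximum friction is μ_s·N_floor = 0.58×911.7 = 528.8 N. ΣFx = 0 ⇒ N_wall = f, so at the slipping point N = 528.8 N.
Substituting: 528.8×2.722 = 95.58 + 587.7·d ⇒ d = (1439 − 95.58) / 587.7 = 2.29 m.

d ≈ 2.29 m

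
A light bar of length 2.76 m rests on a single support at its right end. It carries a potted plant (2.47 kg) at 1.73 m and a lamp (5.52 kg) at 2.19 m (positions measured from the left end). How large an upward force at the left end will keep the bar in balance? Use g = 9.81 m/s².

Taking torques about the right end:
Potted plant: 2.47 × 9.81 = 24.23 N down at 1.73 m → arm 1.03 m, τ = 24.23 × 1.03 = 24.96 N·m counterclockwise.
Lamp: 5.52 × 9.81 = 54.15 N down at 2.19 m → arm 0.57 m, τ = 54.15 × 0.57 = 30.87 N·m counterclockwise.
Net moment of the loads = 55.83 N·m counterclockwise.
The upward force F acts at the left end, arm 2.76 m, giving F × 2.76 clockwise.
For rotational equilibrium, F × 2.76 = 55.83, so F = 55.83 / 2.76 = 20.2 N.

F ≈ 20.2 N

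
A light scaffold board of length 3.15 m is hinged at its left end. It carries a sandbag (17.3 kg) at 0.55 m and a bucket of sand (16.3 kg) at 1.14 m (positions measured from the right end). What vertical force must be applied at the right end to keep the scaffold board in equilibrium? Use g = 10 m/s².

F ≈ 247 N

Take moments about the left end.
Sandbag: 17.3 × 10 = 173 N down at 0.55 m → arm 2.6 m, τ = 173 × 2.6 = 449.8 N·m clockwise.
Bucket of sand: 16.3 × 10 = 163 N down at 1.14 m → arm 2.01 m, τ = 163 × 2.01 = 327.6 N·m clockwise.
Net moment of the loads = 777.4 N·m clockwise.
The upward force F acts at the right end, arm 3.15 m, giving F × 3.15 counterclockwise.
Setting net torque to zero: F × 3.15 = 777.4 → F = 777.4 / 3.15 = 247 N.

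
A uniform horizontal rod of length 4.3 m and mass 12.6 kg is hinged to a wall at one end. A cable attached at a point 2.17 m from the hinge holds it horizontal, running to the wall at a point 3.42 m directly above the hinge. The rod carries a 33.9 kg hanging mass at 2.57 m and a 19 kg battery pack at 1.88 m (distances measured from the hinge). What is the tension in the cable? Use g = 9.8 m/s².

Sum moments about the hinge (the unknown hinge reaction has zero arm there).
Beam weight: 12.6 × 9.8 = 123.5 N down at 2.15 m → arm 2.15 m, τ = 123.5 × 2.15 = 265.5 N·m clockwise.
Hanging mass: 33.9 × 9.8 = 332.2 N down at 2.57 m → arm 2.57 m, τ = 332.2 × 2.57 = 853.8 N·m clockwise.
Battery pack: 19 × 9.8 = 186.2 N down at 1.88 m → arm 1.88 m, τ = 186.2 × 1.88 = 350.1 N·m clockwise.
Total clockwise load moment = 1469 N·m.
The cable tension T acts at 2.17 m; only its component perpendicular to the rod, T sinθ, produces torque. sinθ = h/√(h²+d²) = 3.42/√(3.42²+2.17²) = 0.8444.
Balancing moments: T × 2.17 × 0.8444 = 1469, giving T = 1469 / 1.832 = 802 N.

T ≈ 802 N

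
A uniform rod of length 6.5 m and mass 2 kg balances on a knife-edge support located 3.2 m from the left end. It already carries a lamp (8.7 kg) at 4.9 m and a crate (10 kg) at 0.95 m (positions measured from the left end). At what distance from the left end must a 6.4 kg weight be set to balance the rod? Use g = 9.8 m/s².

Choose the knife-edge support (at 3.2 m from the left end) as the axis so the support reaction has zero arm there.
Beam weight: 2 × 9.8 = 19.6 N down at 3.25 m → arm 0.05 m, τ = 19.6 × 0.05 = 0.98 N·m clockwise.
Lamp: 8.7 × 9.8 = 85.26 N down at 4.9 m → arm 1.7 m, τ = 85.26 × 1.7 = 144.9 N·m clockwise.
Crate: 10 × 9.8 = 98 N down at 0.95 m → arm 2.25 m, τ = 98 × 2.25 = 220.5 N·m counterclockwise.
Net moment of existing loads = 74.62 N·m counterclockwise.
The weight weighs 6.4 × 9.8 = 62.72 N and must supply an equal clockwise moment, so its lever arm about the knife-edge support is 74.62 / 62.72 = 1.19 m.
That puts it at 3.2 + 1.19 = 4.39 m from the left end.

x ≈ 4.39 m from the left end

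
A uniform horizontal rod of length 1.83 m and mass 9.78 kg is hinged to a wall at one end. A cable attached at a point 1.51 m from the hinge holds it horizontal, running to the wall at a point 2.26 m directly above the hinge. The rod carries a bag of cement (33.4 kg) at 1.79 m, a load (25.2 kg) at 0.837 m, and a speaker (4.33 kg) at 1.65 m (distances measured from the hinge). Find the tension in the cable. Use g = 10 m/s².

T ≈ 772 N

Sum moments about the hinge (the unknown hinge reaction has zero arm there).
Beam weight: 9.78 × 10 = 97.8 N down at 0.915 m → arm 0.915 m, τ = 97.8 × 0.915 = 89.49 N·m clockwise.
Bag of cement: 33.4 × 10 = 334 N down at 1.79 m → arm 1.79 m, τ = 334 × 1.79 = 597.9 N·m clockwise.
Load: 25.2 × 10 = 252 N down at 0.837 m → arm 0.837 m, τ = 252 × 0.837 = 210.9 N·m clockwise.
Speaker: 4.33 × 10 = 43.3 N down at 1.65 m → arm 1.65 m, τ = 43.3 × 1.65 = 71.44 N·m clockwise.
Total clockwise load moment = 969.7 N·m.
The cable tension T acts at 1.51 m; only its component perpendicular to the rod, T sinθ, produces torque. sinθ = h/√(h²+d²) = 2.26/√(2.26²+1.51²) = 0.8315.
Setting net torque to zero: T × 1.51 × 0.8315 = 969.7 → T = 969.7 / 1.256 = 772 N.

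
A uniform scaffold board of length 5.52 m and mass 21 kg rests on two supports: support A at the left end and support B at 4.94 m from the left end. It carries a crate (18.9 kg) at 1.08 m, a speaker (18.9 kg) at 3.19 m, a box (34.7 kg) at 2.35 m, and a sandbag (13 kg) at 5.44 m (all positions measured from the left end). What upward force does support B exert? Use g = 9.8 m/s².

Choose support A as the axis so its reaction then has zero moment arm.
Beam weight: 21 × 9.8 = 205.8 N down at 2.76 m → arm 2.76 m, τ = 205.8 × 2.76 = 568 N·m clockwise.
Crate: 18.9 × 9.8 = 185.2 N down at 1.08 m → arm 1.08 m, τ = 185.2 × 1.08 = 200 N·m clockwise.
Speaker: 18.9 × 9.8 = 185.2 N down at 3.19 m → arm 3.19 m, τ = 185.2 × 3.19 = 590.8 N·m clockwise.
Box: 34.7 × 9.8 = 340.1 N down at 2.35 m → arm 2.35 m, τ = 340.1 × 2.35 = 799.2 N·m clockwise.
Sandbag: 13 × 9.8 = 127.4 N down at 5.44 m → arm 5.44 m, τ = 127.4 × 5.44 = 693.1 N·m clockwise.
Net load moment about support A = 2851 N·m clockwise.
Reaction R at support B is upward at 4.94 m, arm 4.94 m → moment R × 4.94 counterclockwise.
Balancing moments: R × 4.94 = 2851, giving R = 577 N.

R_B ≈ 577 N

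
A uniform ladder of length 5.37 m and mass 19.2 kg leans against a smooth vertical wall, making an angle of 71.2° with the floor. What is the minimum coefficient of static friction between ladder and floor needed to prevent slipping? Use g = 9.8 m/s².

Sum moments about the foot of the ladder (the floor normal and friction both act there and drop out).
Ladder weight 19.2×9.8 = 188.2 N acts at 2.685 m along the ladder; its horizontal arm is 2.685·cos71.2° = 0.8653 m → τ = 162.8 N·m clockwise.
Wall normal N acts horizontally at the top; its moment arm is the height L sinθ = 5.37·sin71.2° = 5.084 m, counterclockwise.
Στ = 0 ⇒ N × 5.084 = 162.8 ⇒ N = 32.02 N.
ΣFx = 0 ⇒ f = N_wall = 32.02 N. ΣFy = 0 ⇒ N_floor = 188.2 N.
μ_min = f / N_floor = 32.02 / 188.2 = 0.17.

μ_min ≈ 0.17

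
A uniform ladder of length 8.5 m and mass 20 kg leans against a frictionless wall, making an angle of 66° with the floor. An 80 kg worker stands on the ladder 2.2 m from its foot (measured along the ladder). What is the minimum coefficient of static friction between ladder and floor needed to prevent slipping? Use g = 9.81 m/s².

Taking torques about the foot of the ladder:
Ladder weight 20×9.81 = 196.2 N acts at 4.25 m along the ladder; its horizontal arm is 4.25·cos66° = 1.729 m → τ = 339.2 N·m clockwise.
Worker: 80×9.81 = 784.8 N at 2.2 m → arm 0.8948 m → τ = 702.2 N·m clockwise.
Wall normal N acts horizontally at the top; its moment arm is the height L sinθ = 8.5·sin66° = 7.765 m, counterclockwise.
Setting net torque to zero: N × 7.765 = 1041 → N = 134.1 N.
ΣFx = 0 ⇒ f = N_wall = 134.1 N. ΣFy = 0 ⇒ N_floor = 981 N.
μ_min = f / N_floor = 134.1 / 981 = 0.137.

μ_min ≈ 0.137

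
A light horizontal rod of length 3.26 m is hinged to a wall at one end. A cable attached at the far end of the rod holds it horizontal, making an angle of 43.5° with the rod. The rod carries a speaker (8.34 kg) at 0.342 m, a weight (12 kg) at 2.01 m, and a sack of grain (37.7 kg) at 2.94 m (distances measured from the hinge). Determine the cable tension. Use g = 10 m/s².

T ≈ 614 N

Taking torques about the hinge:
Speaker: 8.34 × 10 = 83.4 N down at 0.342 m → arm 0.342 m, τ = 83.4 × 0.342 = 28.52 N·m clockwise.
Weight: 12 × 10 = 120 N down at 2.01 m → arm 2.01 m, τ = 120 × 2.01 = 241.2 N·m clockwise.
Sack of grain: 37.7 × 10 = 377 N down at 2.94 m → arm 2.94 m, τ = 377 × 2.94 = 1108 N·m clockwise.
Total clockwise load moment = 1378 N·m.
The cable tension T acts at 3.26 m; only its component perpendicular to the rod, T sinθ, produces torque. sin 43.5° = 0.6884.
Στ = 0 ⇒ T × 3.26 × 0.6884 = 1378 ⇒ T = 1378 / 2.244 = 614 N.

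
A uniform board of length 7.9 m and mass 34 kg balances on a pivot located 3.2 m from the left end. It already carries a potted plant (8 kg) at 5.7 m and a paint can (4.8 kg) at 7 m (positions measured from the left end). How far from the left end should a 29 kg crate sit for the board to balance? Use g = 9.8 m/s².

x ≈ 1 m from the left end

Choose the pivot (at 3.2 m from the left end) as the axis so the support reaction has zero arm there.
Beam weight: 34 × 9.8 = 333.2 N down at 3.95 m → arm 0.75 m, τ = 333.2 × 0.75 = 249.9 N·m clockwise.
Potted plant: 8 × 9.8 = 78.4 N down at 5.7 m → arm 2.5 m, τ = 78.4 × 2.5 = 196 N·m clockwise.
Paint can: 4.8 × 9.8 = 47.04 N down at 7 m → arm 3.8 m, τ = 47.04 × 3.8 = 178.8 N·m clockwise.
Net moment of existing loads = 624.7 N·m clockwise.
The crate weighs 29 × 9.8 = 284.2 N and must supply an equal counterclockwise moment, so its lever arm about the pivot is 624.7 / 284.2 = 2.2 m.
That puts it at 3.2 − 2.2 = 1 m from the left end.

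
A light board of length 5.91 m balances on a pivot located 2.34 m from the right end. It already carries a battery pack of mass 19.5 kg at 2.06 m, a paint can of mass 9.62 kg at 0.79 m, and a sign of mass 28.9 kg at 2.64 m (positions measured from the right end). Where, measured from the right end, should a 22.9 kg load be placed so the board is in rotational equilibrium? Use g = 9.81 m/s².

x ≈ 2.85 m from the right end

Take moments about the pivot (at 2.34 m from the right end).
Battery pack: 19.5 × 9.81 = 191.3 N down at 2.06 m → arm 0.28 m, τ = 191.3 × 0.28 = 53.56 N·m clockwise.
Paint can: 9.62 × 9.81 = 94.37 N down at 0.79 m → arm 1.55 m, τ = 94.37 × 1.55 = 146.3 N·m clockwise.
Sign: 28.9 × 9.81 = 283.5 N down at 2.64 m → arm 0.3 m, τ = 283.5 × 0.3 = 85.05 N·m counterclockwise.
Net moment of existing loads = 114.8 N·m clockwise.
The load weighs 22.9 × 9.81 = 224.6 N and must supply an equal counterclockwise moment, so its lever arm about the pivot is 114.8 / 224.6 = 0.511 m.
That puts it at 2.34 + 0.511 = 2.85 m from the right end.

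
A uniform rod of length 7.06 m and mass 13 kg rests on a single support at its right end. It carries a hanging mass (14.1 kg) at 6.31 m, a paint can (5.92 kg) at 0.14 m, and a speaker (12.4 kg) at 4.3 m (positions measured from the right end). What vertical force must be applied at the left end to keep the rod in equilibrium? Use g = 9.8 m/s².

Taking torques about the right end:
Beam weight: 13 × 9.8 = 127.4 N down at 3.53 m → arm 3.53 m, τ = 127.4 × 3.53 = 449.7 N·m counterclockwise.
Hanging mass: 14.1 × 9.8 = 138.2 N down at 6.31 m → arm 6.31 m, τ = 138.2 × 6.31 = 872 N·m counterclockwise.
Paint can: 5.92 × 9.8 = 58.02 N down at 0.14 m → arm 0.14 m, τ = 58.02 × 0.14 = 8.123 N·m counterclockwise.
Speaker: 12.4 × 9.8 = 121.5 N down at 4.3 m → arm 4.3 m, τ = 121.5 × 4.3 = 522.4 N·m counterclockwise.
Net moment of the loads = 1852 N·m counterclockwise.
The upward force F acts at the left end, arm 7.06 m, giving F × 7.06 clockwise.
For rotational equilibrium, F × 7.06 = 1852, so F = 1852 / 7.06 = 262 N.

F ≈ 262 N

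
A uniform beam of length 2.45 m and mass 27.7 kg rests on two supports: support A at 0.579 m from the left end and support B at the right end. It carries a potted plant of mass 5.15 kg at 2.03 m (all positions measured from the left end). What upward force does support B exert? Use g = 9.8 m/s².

About support A:
Beam weight: 27.7 × 9.8 = 271.5 N down at 1.225 m → arm 0.646 m, τ = 271.5 × 0.646 = 175.4 N·m clockwise.
Potted plant: 5.15 × 9.8 = 50.47 N down at 2.03 m → arm 1.451 m, τ = 50.47 × 1.451 = 73.23 N·m clockwise.
Net load moment about support A = 248.6 N·m clockwise.
Reaction R at support B is upward at 2.45 m, arm 1.871 m → moment R × 1.871 counterclockwise.
Στ = 0 ⇒ R × 1.871 = 248.6 ⇒ R = 133 N.

R_B ≈ 133 N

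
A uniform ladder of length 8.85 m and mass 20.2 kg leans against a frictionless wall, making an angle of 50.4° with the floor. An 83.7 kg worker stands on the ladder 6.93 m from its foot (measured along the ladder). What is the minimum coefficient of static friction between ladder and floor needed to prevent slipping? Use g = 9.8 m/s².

μ_min ≈ 0.602

About the foot of the ladder:
Ladder weight 20.2×9.8 = 198 N acts at 4.425 m along the ladder; its horizontal arm is 4.425·cos50.4° = 2.821 m → τ = 558.6 N·m clockwise.
Worker: 83.7×9.8 = 820.3 N at 6.93 m → arm 4.417 m → τ = 3623 N·m clockwise.
Wall normal N acts horizontally at the top; its moment arm is the height L sinθ = 8.85·sin50.4° = 6.819 m, counterclockwise.
For rotational equilibrium, N × 6.819 = 4182, so N = 613.3 N.
ΣFx = 0 ⇒ f = N_wall = 613.3 N. ΣFy = 0 ⇒ N_floor = 1018 N.
μ_min = f / N_floor = 613.3 / 1018 = 0.602.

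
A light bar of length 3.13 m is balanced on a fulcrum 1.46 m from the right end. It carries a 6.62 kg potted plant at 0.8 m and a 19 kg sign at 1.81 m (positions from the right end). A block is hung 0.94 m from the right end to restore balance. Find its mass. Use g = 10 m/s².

Taking torques about the fulcrum (at 1.46 m from the right end):
Potted plant: 6.62 × 10 = 66.2 N down at 0.8 m → arm 0.66 m, τ = 66.2 × 0.66 = 43.69 N·m clockwise.
Sign: 19 × 10 = 190 N down at 1.81 m → arm 0.35 m, τ = 190 × 0.35 = 66.5 N·m counterclockwise.
Net moment of known loads = 22.81 N·m counterclockwise.
An unknown mass m at 0.94 m has arm 0.52 m; its moment is m·g·0.52 clockwise.
Στ = 0 ⇒ m × 10 × 0.52 = 22.81 ⇒ m = 22.81 / (10 × 0.52) = 4.39 kg.

m ≈ 4.39 kg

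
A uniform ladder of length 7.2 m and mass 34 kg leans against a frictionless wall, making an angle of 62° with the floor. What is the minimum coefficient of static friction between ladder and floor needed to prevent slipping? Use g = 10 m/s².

μ_min ≈ 0.266

Taking torques about the foot of the ladder:
Ladder weight 34×10 = 340 N acts at 3.6 m along the ladder; its horizontal arm is 3.6·cos62° = 1.69 m → τ = 574.6 N·m clockwise.
Wall normal N acts horizontally at the top; its moment arm is the height L sinθ = 7.2·sin62° = 6.357 m, counterclockwise.
Setting net torque to zero: N × 6.357 = 574.6 → N = 90.39 N.
ΣFx = 0 ⇒ f = N_wall = 90.39 N. ΣFy = 0 ⇒ N_floor = 340 N.
μ_min = f / N_floor = 90.39 / 340 = 0.266.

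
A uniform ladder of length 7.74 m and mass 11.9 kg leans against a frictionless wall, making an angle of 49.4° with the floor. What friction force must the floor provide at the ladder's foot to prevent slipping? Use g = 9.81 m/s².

f ≈ 50 N

Take moments about the foot of the ladder.
Ladder weight 11.9×9.81 = 116.7 N acts at 3.87 m along the ladder; its horizontal arm is 3.87·cos49.4° = 2.518 m → τ = 293.9 N·m clockwise.
Wall normal N acts horizontally at the top; its moment arm is the height L sinθ = 7.74·sin49.4° = 5.877 m, counterclockwise.
For rotational equilibrium, N × 5.877 = 293.9, so N = 50 N.
ΣFx = 0: friction at the foot balances the wall's push, so f = N_wall = 50 N.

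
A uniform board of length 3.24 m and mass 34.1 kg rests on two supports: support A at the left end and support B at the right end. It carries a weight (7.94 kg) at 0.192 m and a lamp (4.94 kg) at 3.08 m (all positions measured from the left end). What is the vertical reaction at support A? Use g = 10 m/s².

Take moments about support B.
Beam weight: 34.1 × 10 = 341 N down at 1.62 m → arm 1.62 m, τ = 341 × 1.62 = 552.4 N·m counterclockwise.
Weight: 7.94 × 10 = 79.4 N down at 0.192 m → arm 3.048 m, τ = 79.4 × 3.048 = 242 N·m counterclockwise.
Lamp: 4.94 × 10 = 49.4 N down at 3.08 m → arm 0.16 m, τ = 49.4 × 0.16 = 7.904 N·m counterclockwise.
Net load moment about support B = 802.3 N·m counterclockwise.
Reaction R at support A is upward at 0 m, arm 3.24 m → moment R × 3.24 clockwise.
For rotational equilibrium, R × 3.24 = 802.3, so R = 248 N.

R_A ≈ 248 N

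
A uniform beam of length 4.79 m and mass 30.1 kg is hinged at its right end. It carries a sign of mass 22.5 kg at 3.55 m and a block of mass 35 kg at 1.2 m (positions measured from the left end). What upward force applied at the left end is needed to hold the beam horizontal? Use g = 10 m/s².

F ≈ 471 N

Sum moments about the right end (the unknown pivot reaction has zero arm there).
Beam weight: 30.1 × 10 = 301 N down at 2.395 m → arm 2.395 m, τ = 301 × 2.395 = 720.9 N·m counterclockwise.
Sign: 22.5 × 10 = 225 N down at 3.55 m → arm 1.24 m, τ = 225 × 1.24 = 279 N·m counterclockwise.
Block: 35 × 10 = 350 N down at 1.2 m → arm 3.59 m, τ = 350 × 3.59 = 1256 N·m counterclockwise.
Net moment of the loads = 2256 N·m counterclockwise.
The upward force F acts at the left end, arm 4.79 m, giving F × 4.79 clockwise.
For rotational equilibrium, F × 4.79 = 2256, so F = 2256 / 4.79 = 471 N.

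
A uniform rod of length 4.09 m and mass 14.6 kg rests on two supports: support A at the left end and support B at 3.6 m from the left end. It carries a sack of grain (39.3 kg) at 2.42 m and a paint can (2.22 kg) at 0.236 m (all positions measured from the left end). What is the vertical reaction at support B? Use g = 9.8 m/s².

About support A:
Beam weight: 14.6 × 9.8 = 143.1 N down at 2.045 m → arm 2.045 m, τ = 143.1 × 2.045 = 292.6 N·m clockwise.
Sack of grain: 39.3 × 9.8 = 385.1 N down at 2.42 m → arm 2.42 m, τ = 385.1 × 2.42 = 931.9 N·m clockwise.
Paint can: 2.22 × 9.8 = 21.76 N down at 0.236 m → arm 0.236 m, τ = 21.76 × 0.236 = 5.135 N·m clockwise.
Net load moment about support A = 1230 N·m clockwise.
Reaction R at support B is upward at 3.6 m, arm 3.6 m → moment R × 3.6 counterclockwise.
Στ = 0 ⇒ R × 3.6 = 1230 ⇒ R = 342 N.

R_B ≈ 342 N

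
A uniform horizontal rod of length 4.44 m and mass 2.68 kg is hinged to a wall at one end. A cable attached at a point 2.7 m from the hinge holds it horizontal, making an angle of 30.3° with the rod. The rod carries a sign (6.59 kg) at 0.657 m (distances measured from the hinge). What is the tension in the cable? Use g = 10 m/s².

Taking torques about the hinge:
Beam weight: 2.68 × 10 = 26.8 N down at 2.22 m → arm 2.22 m, τ = 26.8 × 2.22 = 59.5 N·m clockwise.
Sign: 6.59 × 10 = 65.9 N down at 0.657 m → arm 0.657 m, τ = 65.9 × 0.657 = 43.3 N·m clockwise.
Total clockwise load moment = 102.8 N·m.
The cable tension T acts at 2.7 m; only its component perpendicular to the rod, T sinθ, produces torque. sin 30.3° = 0.5045.
Setting net torque to zero: T × 2.7 × 0.5045 = 102.8 → T = 102.8 / 1.362 = 75.5 N.

T ≈ 75.5 N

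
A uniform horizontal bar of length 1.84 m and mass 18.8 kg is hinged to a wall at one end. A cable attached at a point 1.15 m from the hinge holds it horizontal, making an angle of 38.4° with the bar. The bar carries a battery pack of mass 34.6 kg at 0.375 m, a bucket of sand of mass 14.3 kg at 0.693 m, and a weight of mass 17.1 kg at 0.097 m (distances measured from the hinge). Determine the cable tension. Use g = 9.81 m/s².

Choose the hinge as the axis so the unknown hinge reaction has zero arm there.
Beam weight: 18.8 × 9.81 = 184.4 N down at 0.92 m → arm 0.92 m, τ = 184.4 × 0.92 = 169.6 N·m clockwise.
Battery pack: 34.6 × 9.81 = 339.4 N down at 0.375 m → arm 0.375 m, τ = 339.4 × 0.375 = 127.3 N·m clockwise.
Bucket of sand: 14.3 × 9.81 = 140.3 N down at 0.693 m → arm 0.693 m, τ = 140.3 × 0.693 = 97.23 N·m clockwise.
Weight: 17.1 × 9.81 = 167.8 N down at 0.097 m → arm 0.097 m, τ = 167.8 × 0.097 = 16.28 N·m clockwise.
Total clockwise load moment = 410.4 N·m.
The cable tension T acts at 1.15 m; only its component perpendicular to the bar, T sinθ, produces torque. sin 38.4° = 0.6211.
Στ = 0 ⇒ T × 1.15 × 0.6211 = 410.4 ⇒ T = 410.4 / 0.7143 = 575 N.

T ≈ 575 N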